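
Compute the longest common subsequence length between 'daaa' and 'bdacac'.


DP table for LCS of 'daaa' and 'bdacac':
       b  d  a  c  a  c
    0  0  0  0  0  0  0
  d 0  0  1  1  1  1  1
  a 0  0  1  2  2  2  2
  a 0  0  1  2  2  3  3
  a 0  0  1  2  2  3  3
LCS: 'daa'
LCS length = 3

3


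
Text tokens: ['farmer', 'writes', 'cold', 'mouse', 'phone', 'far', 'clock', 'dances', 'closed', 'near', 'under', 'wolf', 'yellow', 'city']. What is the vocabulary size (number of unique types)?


Listing all tokens and tracking unique types:
  Token 1: 'farmer' -> NEW (unique so far: 1)
  Token 2: 'writes' -> NEW (unique so far: 2)
  Token 3: 'cold' -> NEW (unique so far: 3)
  Token 4: 'mouse' -> NEW (unique so far: 4)
  Token 5: 'phone' -> NEW (unique so far: 5)
  Token 6: 'far' -> NEW (unique so far: 6)
  Token 7: 'clock' -> NEW (unique so far: 7)
  Token 8: 'dances' -> NEW (unique so far: 8)
  Token 9: 'closed' -> NEW (unique so far: 9)
  Token 10: 'near' -> NEW (unique so far: 10)
  Token 11: 'under' -> NEW (unique so far: 11)
  Token 12: 'wolf' -> NEW (unique so far: 12)
  Token 13: 'yellow' -> NEW (unique so far: 13)
  Token 14: 'city' -> NEW (unique so far: 14)
Unique types: ('city', 'clock', 'closed', 'cold', 'dances', 'far', 'farmer', 'mouse', 'near', 'phone', 'under', 'wolf', 'writes', 'yellow')
Vocabulary size: 14

14


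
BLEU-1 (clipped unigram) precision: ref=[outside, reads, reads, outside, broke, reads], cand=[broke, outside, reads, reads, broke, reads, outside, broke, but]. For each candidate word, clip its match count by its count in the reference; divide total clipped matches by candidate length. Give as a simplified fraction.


Reference word counts: {'broke': 1, 'outside': 2, 'reads': 3}
Checking each candidate word (with clipping):
  'broke' -> in reference (ref count 1, used 1/1) -> match (matches: 1)
  'outside' -> in reference (ref count 2, used 1/2) -> match (matches: 2)
  'reads' -> in reference (ref count 3, used 1/3) -> match (matches: 3)
  'reads' -> in reference (ref count 3, used 2/3) -> match (matches: 4)
  'broke' -> ref count 1 already used up (1/1) -> clipped, no match (matches: 4)
  'reads' -> in reference (ref count 3, used 3/3) -> match (matches: 5)
  'outside' -> in reference (ref count 2, used 2/2) -> match (matches: 6)
  'broke' -> ref count 1 already used up (1/1) -> clipped, no match (matches: 6)
  'but' -> not in reference -> no match (matches: 6)
Clipped matches: 6, Candidate length: 9
Precision = 6/9 = 2/3

2/3


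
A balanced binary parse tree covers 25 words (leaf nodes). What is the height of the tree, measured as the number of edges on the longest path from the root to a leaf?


In a balanced binary tree with n leaves the deepest leaf is ceil(log2(n)) edges below the root.
log2(25) = 4.6439
ceil(4.6439) = 5
height (edges) = 5

5


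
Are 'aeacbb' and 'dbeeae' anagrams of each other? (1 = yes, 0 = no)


Sort characters of 'aeacbb': 'aabbce'
Sort characters of 'dbeeae': 'abdeee'
Sorted forms differ -> they are NOT anagrams
Result: 0

0


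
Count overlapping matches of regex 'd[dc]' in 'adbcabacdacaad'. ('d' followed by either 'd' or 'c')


Pattern: d[dc] means 'd' followed by either 'd' or 'c'.
Scanning 'adbcabacdacaad' position-by-position:
  Pos 0: window 'ad' -> no
  Pos 1: window 'db' -> no
  Pos 2: window 'bc' -> no
  Pos 3: window 'ca' -> no
  Pos 4: window 'ab' -> no
  Pos 5: window 'ba' -> no
  Pos 6: window 'ac' -> no
  Pos 7: window 'cd' -> no
  Pos 8: window 'da' -> no
  Pos 9: window 'ac' -> no
  Pos 10: window 'ca' -> no
  Pos 11: window 'aa' -> no
  Pos 12: window 'ad' -> no
  Pos 13: window 'd' -> no
Total matches: 0

0


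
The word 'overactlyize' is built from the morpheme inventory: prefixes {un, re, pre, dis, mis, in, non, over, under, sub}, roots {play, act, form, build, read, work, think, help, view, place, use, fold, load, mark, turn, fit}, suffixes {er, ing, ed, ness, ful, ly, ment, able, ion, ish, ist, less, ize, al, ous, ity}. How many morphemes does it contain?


Segmenting 'overactlyize' against the inventory:
  'over' -> prefix (morpheme 1)
  'act' -> root (morpheme 2)
  'ly' -> suffix (morpheme 3)
  'ize' -> suffix (morpheme 4)
Total morphemes: 4

4


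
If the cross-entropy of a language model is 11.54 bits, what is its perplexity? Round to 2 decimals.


Perplexity formula: PP = 2^H
H = 11.54
PP = 2^11.54
Decompose: 2^11.54 = 2^11 * 2^0.54
2^11 = 2048, 2^0.54 ~ 1.4539725
PP ~ 2048 * 1.4539725 = 2977.7356800
Rounded to 2 decimals: 2977.74

2977.74


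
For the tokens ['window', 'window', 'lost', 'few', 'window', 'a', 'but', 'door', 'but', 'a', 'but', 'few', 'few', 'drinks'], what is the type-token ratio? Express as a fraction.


Tokens: 14
Unique types: ('a', 'but', 'door', 'drinks', 'few', 'lost', 'window') = 7
TTR = 7/14
Simplify: divide both by 7 -> 1/2
TTR = 1/2

1/2


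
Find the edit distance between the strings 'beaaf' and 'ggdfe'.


Building DP table for s1='beaaf' (len 5) and s2='ggdfe' (len 5):
       g  g  d  f  e
    0  1  2  3  4  5
  b 1  1  2  3  4  5
  e 2  2  2  3  4  4
  a 3  3  3  3  4  5
  a 4  4  4  4  4  5
  f 5  5  5  5  4  5
Edit distance = dp[5][5] = 5

5


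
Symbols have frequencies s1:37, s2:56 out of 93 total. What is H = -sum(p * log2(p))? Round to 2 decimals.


Computing entropy H = -sum(p_i * log2(p_i)):
  s1: p = 37/93 = 0.3978, -p*log2(p) = 0.5290
  s2: p = 56/93 = 0.6022, -p*log2(p) = 0.4407
H = sum of terms = 0.9697
Rounded to 2 decimals: 0.97

0.97


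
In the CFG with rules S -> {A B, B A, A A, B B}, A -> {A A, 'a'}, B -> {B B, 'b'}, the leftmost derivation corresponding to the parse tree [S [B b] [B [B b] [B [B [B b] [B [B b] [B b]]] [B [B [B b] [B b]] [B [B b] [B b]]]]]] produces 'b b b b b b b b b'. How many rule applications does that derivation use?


Every bracketed nonterminal node [X ...] in the tree is produced by exactly one rule application.
Reading the tree off as a leftmost derivation:
  Step 1: S  =>  B B   (applied S -> B B)
  Step 2: B B  =>  b B   (applied B -> b)
  Step 3: b B  =>  b B B   (applied B -> B B)
  Step 4: b B B  =>  b b B   (applied B -> b)
  Step 5: b b B  =>  b b B B   (applied B -> B B)
  Step 6: b b B B  =>  b b B B B   (applied B -> B B)
  Step 7: b b B B B  =>  b b b B B   (applied B -> b)
  Step 8: b b b B B  =>  b b b B B B   (applied B -> B B)
  Step 9: b b b B B B  =>  b b b b B B   (applied B -> b)
  Step 10: b b b b B B  =>  b b b b b B   (applied B -> b)
  Step 11: b b b b b B  =>  b b b b b B B   (applied B -> B B)
  Step 12: b b b b b B B  =>  b b b b b B B B   (applied B -> B B)
  Step 13: b b b b b B B B  =>  b b b b b b B B   (applied B -> b)
  Step 14: b b b b b b B B  =>  b b b b b b b B   (applied B -> b)
  Step 15: b b b b b b b B  =>  b b b b b b b B B   (applied B -> B B)
  Step 16: b b b b b b b B B  =>  b b b b b b b b B   (applied B -> b)
  Step 17: b b b b b b b b B  =>  b b b b b b b b b   (applied B -> b)
Final yield: b b b b b b b b b
Total rewrite steps: 17

17


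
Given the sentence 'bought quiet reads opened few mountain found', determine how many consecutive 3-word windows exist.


Word trigrams from [7] words:
  Trigram 1: (bought quiet reads)
  Trigram 2: (quiet reads opened)
  Trigram 3: (reads opened few)
  Trigram 4: (opened few mountain)
  Trigram 5: (few mountain found)
Total word trigrams: 7 - 2 = 5

5


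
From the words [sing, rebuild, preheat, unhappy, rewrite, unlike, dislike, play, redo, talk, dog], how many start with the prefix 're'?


Checking each word for prefix 're':
  'sing' -> no (count: 0)
  'rebuild' -> YES, starts with 're' (count: 1)
  'preheat' -> no (count: 1)
  'unhappy' -> no (count: 1)
  'rewrite' -> YES, starts with 're' (count: 2)
  'unlike' -> no (count: 2)
  'dislike' -> no (count: 2)
  'play' -> no (count: 2)
  'redo' -> YES, starts with 're' (count: 3)
  'talk' -> no (count: 3)
  'dog' -> no (count: 3)
Total with prefix 're': 3

3


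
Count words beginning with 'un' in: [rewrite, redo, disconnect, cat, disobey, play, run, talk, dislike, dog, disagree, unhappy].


Checking each word for prefix 'un':
  'rewrite' -> no (count: 0)
  'redo' -> no (count: 0)
  'disconnect' -> no (count: 0)
  'cat' -> no (count: 0)
  'disobey' -> no (count: 0)
  'play' -> no (count: 0)
  'run' -> no (count: 0)
  'talk' -> no (count: 0)
  'dislike' -> no (count: 0)
  'dog' -> no (count: 0)
  'disagree' -> no (count: 0)
  'unhappy' -> YES, starts with 'un' (count: 1)
Total with prefix 'un': 1

1


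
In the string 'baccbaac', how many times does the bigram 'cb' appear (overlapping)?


Scanning 'baccbaac' for bigram 'cb':
  Position 0: 'ba' -> no
  Position 1: 'ac' -> no
  Position 2: 'cc' -> no
  Position 3: 'cb' -> MATCH
  Position 4: 'ba' -> no
  Position 5: 'aa' -> no
  Position 6: 'ac' -> no
Total matches: 1

1


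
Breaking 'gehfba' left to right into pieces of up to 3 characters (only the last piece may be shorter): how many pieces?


'gehfba' has 6 characters.
Chunking with max size 3:
  Chunk 1: 'geh' (positions 0-2)
  Chunk 2: 'fba' (positions 3-5)
Total chunks: ceil(6 / 3) = 2

2


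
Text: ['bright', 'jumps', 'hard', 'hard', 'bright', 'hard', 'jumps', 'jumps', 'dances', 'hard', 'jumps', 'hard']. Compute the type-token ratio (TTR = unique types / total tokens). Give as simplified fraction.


Tokens: 12
Unique types: ('bright', 'dances', 'hard', 'jumps') = 4
TTR = 4/12
Simplify: divide both by 4 -> 1/3
TTR = 1/3

1/3


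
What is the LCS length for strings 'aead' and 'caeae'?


DP table for LCS of 'aead' and 'caeae':
       c  a  e  a  e
    0  0  0  0  0  0
  a 0  0  1  1  1  1
  e 0  0  1  2  2  2
  a 0  0  1  2  3  3
  d 0  0  1  2  3  3
LCS: 'aea'
LCS length = 3

3


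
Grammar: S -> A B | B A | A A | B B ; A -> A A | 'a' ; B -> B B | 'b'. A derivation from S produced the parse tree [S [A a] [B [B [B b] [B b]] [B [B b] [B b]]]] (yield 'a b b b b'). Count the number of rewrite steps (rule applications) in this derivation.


Every bracketed nonterminal node [X ...] in the tree is produced by exactly one rule application.
Reading the tree off as a leftmost derivation:
  Step 1: S  =>  A B   (applied S -> A B)
  Step 2: A B  =>  a B   (applied A -> a)
  Step 3: a B  =>  a B B   (applied B -> B B)
  Step 4: a B B  =>  a B B B   (applied B -> B B)
  Step 5: a B B B  =>  a b B B   (applied B -> b)
  Step 6: a b B B  =>  a b b B   (applied B -> b)
  Step 7: a b b B  =>  a b b B B   (applied B -> B B)
  Step 8: a b b B B  =>  a b b b B   (applied B -> b)
  Step 9: a b b b B  =>  a b b b b   (applied B -> b)
Final yield: a b b b b
Total rewrite steps: 9

9


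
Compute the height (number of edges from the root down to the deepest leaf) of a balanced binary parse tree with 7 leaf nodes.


In a balanced binary tree with n leaves the deepest leaf is ceil(log2(n)) edges below the root.
log2(7) = 2.8074
ceil(2.8074) = 3
height (edges) = 3

3


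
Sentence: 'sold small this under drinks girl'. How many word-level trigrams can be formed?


Word trigrams from [6] words:
  Trigram 1: (sold small this)
  Trigram 2: (small this under)
  Trigram 3: (this under drinks)
  Trigram 4: (under drinks girl)
Total word trigrams: 6 - 2 = 4

4


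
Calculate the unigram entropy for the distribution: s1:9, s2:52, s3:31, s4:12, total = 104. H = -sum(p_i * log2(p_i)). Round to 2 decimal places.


Computing entropy H = -sum(p_i * log2(p_i)):
  s1: p = 9/104 = 0.0865, -p*log2(p) = 0.3055
  s2: p = 52/104 = 0.5000, -p*log2(p) = 0.5000
  s3: p = 31/104 = 0.2981, -p*log2(p) = 0.5205
  s4: p = 12/104 = 0.1154, -p*log2(p) = 0.3595
H = sum of terms = 1.6855
Rounded to 2 decimals: 1.69

1.69


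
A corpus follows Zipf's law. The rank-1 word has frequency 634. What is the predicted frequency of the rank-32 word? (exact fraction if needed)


Zipf's law: freq(rank) = f1 / rank
f1 = 634, rank = 32
freq = 634 / 32
GCD(634, 32) = 2
Simplified: 317/16

317/16


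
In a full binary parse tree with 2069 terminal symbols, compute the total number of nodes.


Leaf nodes (terminals): 2069
Internal nodes = n - 1 = 2069 - 1 = 2068
Total = leaves + internal = 2069 + 2068 = 4137

4137


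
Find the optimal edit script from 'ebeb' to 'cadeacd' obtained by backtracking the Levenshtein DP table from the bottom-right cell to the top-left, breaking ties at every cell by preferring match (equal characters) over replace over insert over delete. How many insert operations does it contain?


Edit distance = 6. Backtracking from cell (4, 7) with preference match > replace > insert > delete,
then listing the resulting alignment 'ebeb' -> 'cadeacd' left to right:
  Step 1: insert 'c' [insertion #1]
  Step 2: insert 'a' [insertion #2]
  Step 3: insert 'd' [insertion #3]
  Step 4: keep 'e'
  Step 5: replace b->a
  Step 6: replace e->c
  Step 7: replace b->d
Total insertions: 3

3


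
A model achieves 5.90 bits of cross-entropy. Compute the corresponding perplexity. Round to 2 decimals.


Perplexity formula: PP = 2^H
H = 5.90
PP = 2^5.90
Decompose: 2^5.90 = 2^5 * 2^0.90
2^5 = 32, 2^0.90 ~ 1.8660660
PP ~ 32 * 1.8660660 = 59.7141120
Rounded to 2 decimals: 59.71

59.71


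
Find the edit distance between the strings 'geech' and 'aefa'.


Building DP table for s1='geech' (len 5) and s2='aefa' (len 4):
       a  e  f  a
    0  1  2  3  4
  g 1  1  2  3  4
  e 2  2  1  2  3
  e 3  3  2  2  3
  c 4  4  3  3  3
  h 5  5  4  4  4
Edit distance = dp[5][4] = 4

4


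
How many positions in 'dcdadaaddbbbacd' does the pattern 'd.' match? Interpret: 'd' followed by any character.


Pattern: d. means 'd' followed by any character.
Scanning 'dcdadaaddbbbacd' position-by-position:
  Pos 0: window 'dc' -> MATCH
  Pos 1: window 'cd' -> no
  Pos 2: window 'da' -> MATCH
  Pos 3: window 'ad' -> no
  Pos 4: window 'da' -> MATCH
  Pos 5: window 'aa' -> no
  Pos 6: window 'ad' -> no
  Pos 7: window 'dd' -> MATCH
  Pos 8: window 'db' -> MATCH
  Pos 9: window 'bb' -> no
  Pos 10: window 'bb' -> no
  Pos 11: window 'ba' -> no
  Pos 12: window 'ac' -> no
  Pos 13: window 'cd' -> no
  Pos 14: window 'd' -> no
Total matches: 5

5


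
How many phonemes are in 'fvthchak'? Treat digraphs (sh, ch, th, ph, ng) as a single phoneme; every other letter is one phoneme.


Parsing 'fvthchak' greedily, digraphs first:
  'f' -> consonant phoneme (phonemes so far: 1)
  'v' -> consonant phoneme (phonemes so far: 2)
  'th' -> digraph (1 consonant phoneme) (phonemes so far: 3)
  'ch' -> digraph (1 consonant phoneme) (phonemes so far: 4)
  'a' -> vowel phoneme (phonemes so far: 5)
  'k' -> consonant phoneme (phonemes so far: 6)
Total phonemes: 6

6


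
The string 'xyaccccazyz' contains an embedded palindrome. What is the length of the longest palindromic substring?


Scanning 'xyaccccazyz' for palindromic substrings.
Substring at positions 2-7: 'acccca'.
Check: reverse('acccca') = 'acccca' -> palindrome confirmed.
Neighbouring characters ('y' / 'z') break symmetry, so it cannot extend further.
No longer palindromic substring exists; longest length = 6

6


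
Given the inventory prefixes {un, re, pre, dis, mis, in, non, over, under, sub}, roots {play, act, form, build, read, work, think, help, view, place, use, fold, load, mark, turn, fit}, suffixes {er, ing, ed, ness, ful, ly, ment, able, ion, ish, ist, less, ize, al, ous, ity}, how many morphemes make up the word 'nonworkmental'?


Segmenting 'nonworkmental' against the inventory:
  'non' -> prefix (morpheme 1)
  'work' -> root (morpheme 2)
  'ment' -> suffix (morpheme 3)
  'al' -> suffix (morpheme 4)
Total morphemes: 4

4


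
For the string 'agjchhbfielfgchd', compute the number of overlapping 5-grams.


String 'agjchhbfielfgchd' has length L = 16.
Number of overlapping n-grams = L - n + 1
Substituting: 16 - 5 + 1 = 12

12


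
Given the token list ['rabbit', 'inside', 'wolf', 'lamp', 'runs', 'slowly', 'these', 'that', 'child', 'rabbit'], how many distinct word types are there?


Listing all tokens and tracking unique types:
  Token 1: 'rabbit' -> NEW (unique so far: 1)
  Token 2: 'inside' -> NEW (unique so far: 2)
  Token 3: 'wolf' -> NEW (unique so far: 3)
  Token 4: 'lamp' -> NEW (unique so far: 4)
  Token 5: 'runs' -> NEW (unique so far: 5)
  Token 6: 'slowly' -> NEW (unique so far: 6)
  Token 7: 'these' -> NEW (unique so far: 7)
  Token 8: 'that' -> NEW (unique so far: 8)
  Token 9: 'child' -> NEW (unique so far: 9)
  Token 10: 'rabbit' -> duplicate (unique so far: 9)
Unique types: ('child', 'inside', 'lamp', 'rabbit', 'runs', 'slowly', 'that', 'these', 'wolf')
Vocabulary size: 9

9


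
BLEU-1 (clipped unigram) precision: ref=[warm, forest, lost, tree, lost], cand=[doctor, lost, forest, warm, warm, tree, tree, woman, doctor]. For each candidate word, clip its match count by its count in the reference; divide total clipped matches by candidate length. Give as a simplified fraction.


Reference word counts: {'forest': 1, 'lost': 2, 'tree': 1, 'warm': 1}
Checking each candidate word (with clipping):
  'doctor' -> not in reference -> no match (matches: 0)
  'lost' -> in reference (ref count 2, used 1/2) -> match (matches: 1)
  'forest' -> in reference (ref count 1, used 1/1) -> match (matches: 2)
  'warm' -> in reference (ref count 1, used 1/1) -> match (matches: 3)
  'warm' -> ref count 1 already used up (1/1) -> clipped, no match (matches: 3)
  'tree' -> in reference (ref count 1, used 1/1) -> match (matches: 4)
  'tree' -> ref count 1 already used up (1/1) -> clipped, no match (matches: 4)
  'woman' -> not in reference -> no match (matches: 4)
  'doctor' -> not in reference -> no match (matches: 4)
Clipped matches: 4, Candidate length: 9
Precision = 4/9

4/9


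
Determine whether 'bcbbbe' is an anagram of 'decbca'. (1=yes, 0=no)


Sort characters of 'bcbbbe': 'bbbbce'
Sort characters of 'decbca': 'abccde'
Sorted forms differ -> they are NOT anagrams
Result: 0

0


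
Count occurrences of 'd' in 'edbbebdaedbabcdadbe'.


Scanning 'edbbebdaedbabcdadbe' for 'd':
  Position 1: 'd' -> MATCH (count: 1)
  Position 6: 'd' -> MATCH (count: 2)
  Position 9: 'd' -> MATCH (count: 3)
  Position 14: 'd' -> MATCH (count: 4)
  Position 16: 'd' -> MATCH (count: 5)
Total occurrences of 'd': 5

5


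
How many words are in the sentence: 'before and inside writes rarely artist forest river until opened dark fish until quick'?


Counting words by splitting on spaces:
  Word 1: 'before'
  Word 2: 'and'
  Word 3: 'inside'
  Word 4: 'writes'
  Word 5: 'rarely'
  Word 6: 'artist'
  Word 7: 'forest'
  Word 8: 'river'
  Word 9: 'until'
  Word 10: 'opened'
  Word 11: 'dark'
  Word 12: 'fish'
  Word 13: 'until'
  Word 14: 'quick'
Total words: 14

14


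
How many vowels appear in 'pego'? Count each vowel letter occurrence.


Scanning each character of 'pego':
  Position 1: 'p' -> consonant (running count: 0)
  Position 2: 'e' -> vowel (running count: 1)
  Position 3: 'g' -> consonant (running count: 1)
  Position 4: 'o' -> vowel (running count: 2)
Total vowels: 2

2


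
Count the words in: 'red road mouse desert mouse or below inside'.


Counting words by splitting on spaces:
  Word 1: 'red'
  Word 2: 'road'
  Word 3: 'mouse'
  Word 4: 'desert'
  Word 5: 'mouse'
  Word 6: 'or'
  Word 7: 'below'
  Word 8: 'inside'
Total words: 8

8


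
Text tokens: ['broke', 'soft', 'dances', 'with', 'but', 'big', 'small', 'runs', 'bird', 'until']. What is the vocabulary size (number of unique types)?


Listing all tokens and tracking unique types:
  Token 1: 'broke' -> NEW (unique so far: 1)
  Token 2: 'soft' -> NEW (unique so far: 2)
  Token 3: 'dances' -> NEW (unique so far: 3)
  Token 4: 'with' -> NEW (unique so far: 4)
  Token 5: 'but' -> NEW (unique so far: 5)
  Token 6: 'big' -> NEW (unique so far: 6)
  Token 7: 'small' -> NEW (unique so far: 7)
  Token 8: 'runs' -> NEW (unique so far: 8)
  Token 9: 'bird' -> NEW (unique so far: 9)
  Token 10: 'until' -> NEW (unique so far: 10)
Unique types: ('big', 'bird', 'broke', 'but', 'dances', 'runs', 'small', 'soft', 'until', 'with')
Vocabulary size: 10

10


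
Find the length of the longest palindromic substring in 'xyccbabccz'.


Scanning 'xyccbabccz' for palindromic substrings.
Substring at positions 2-8: 'ccbabcc'.
Check: reverse('ccbabcc') = 'ccbabcc' -> palindrome confirmed.
Neighbouring characters ('y' / 'z') break symmetry, so it cannot extend further.
No longer palindromic substring exists; longest length = 7

7


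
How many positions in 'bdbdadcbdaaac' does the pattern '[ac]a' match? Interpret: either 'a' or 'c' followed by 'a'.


Pattern: [ac]a means either 'a' or 'c' followed by 'a'.
Scanning 'bdbdadcbdaaac' position-by-position:
  Pos 0: window 'bd' -> no
  Pos 1: window 'db' -> no
  Pos 2: window 'bd' -> no
  Pos 3: window 'da' -> no
  Pos 4: window 'ad' -> no
  Pos 5: window 'dc' -> no
  Pos 6: window 'cb' -> no
  Pos 7: window 'bd' -> no
  Pos 8: window 'da' -> no
  Pos 9: window 'aa' -> MATCH
  Pos 10: window 'aa' -> MATCH
  Pos 11: window 'ac' -> no
  Pos 12: window 'c' -> no
Total matches: 2

2


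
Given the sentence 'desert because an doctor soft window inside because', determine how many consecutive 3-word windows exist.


Word trigrams from [8] words:
  Trigram 1: (desert because an)
  Trigram 2: (because an doctor)
  Trigram 3: (an doctor soft)
  Trigram 4: (doctor soft window)
  Trigram 5: (soft window inside)
  Trigram 6: (window inside because)
Total word trigrams: 8 - 2 = 6

6


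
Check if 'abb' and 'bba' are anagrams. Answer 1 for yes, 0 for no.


Sort characters of 'abb': 'abb'
Sort characters of 'bba': 'abb'
Sorted forms match -> they ARE anagrams
Result: 1

1


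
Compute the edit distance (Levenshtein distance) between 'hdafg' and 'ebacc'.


Building DP table for s1='hdafg' (len 5) and s2='ebacc' (len 5):
       e  b  a  c  c
    0  1  2  3  4  5
  h 1  1  2  3  4  5
  d 2  2  2  3  4  5
  a 3  3  3  2  3  4
  f 4  4  4  3  3  4
  g 5  5  5  4  4  4
Edit distance = dp[5][5] = 4

4


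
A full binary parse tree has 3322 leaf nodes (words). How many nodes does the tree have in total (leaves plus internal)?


Leaf nodes (terminals): 3322
Internal nodes = n - 1 = 3322 - 1 = 3321
Total = leaves + internal = 3322 + 3321 = 6643

6643


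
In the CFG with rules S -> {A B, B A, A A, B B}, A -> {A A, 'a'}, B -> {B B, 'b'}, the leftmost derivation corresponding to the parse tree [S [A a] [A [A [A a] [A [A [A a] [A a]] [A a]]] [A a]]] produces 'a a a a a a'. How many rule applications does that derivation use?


Every bracketed nonterminal node [X ...] in the tree is produced by exactly one rule application.
Reading the tree off as a leftmost derivation:
  Step 1: S  =>  A A   (applied S -> A A)
  Step 2: A A  =>  a A   (applied A -> a)
  Step 3: a A  =>  a A A   (applied A -> A A)
  Step 4: a A A  =>  a A A A   (applied A -> A A)
  Step 5: a A A A  =>  a a A A   (applied A -> a)
  Step 6: a a A A  =>  a a A A A   (applied A -> A A)
  Step 7: a a A A A  =>  a a A A A A   (applied A -> A A)
  Step 8: a a A A A A  =>  a a a A A A   (applied A -> a)
  Step 9: a a a A A A  =>  a a a a A A   (applied A -> a)
  Step 10: a a a a A A  =>  a a a a a A   (applied A -> a)
  Step 11: a a a a a A  =>  a a a a a a   (applied A -> a)
Final yield: a a a a a a
Total rewrite steps: 11

11


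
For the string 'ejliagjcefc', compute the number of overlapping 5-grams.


String 'ejliagjcefc' has length L = 11.
Number of overlapping n-grams = L - n + 1
Substituting: 11 - 5 + 1 = 7

7


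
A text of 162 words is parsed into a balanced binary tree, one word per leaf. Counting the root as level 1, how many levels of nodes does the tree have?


In a balanced binary tree with n leaves the deepest leaf is ceil(log2(n)) edges below the root,
so counting node levels inclusive of root and leaves gives ceil(log2(n)) + 1 levels.
log2(162) = 7.3399
ceil(7.3399) = 8
levels = 8 + 1 = 9

9


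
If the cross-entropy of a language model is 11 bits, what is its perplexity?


Perplexity formula: PP = 2^H
H = 11
PP = 2^11
PP = 2^11 = 2048

2048


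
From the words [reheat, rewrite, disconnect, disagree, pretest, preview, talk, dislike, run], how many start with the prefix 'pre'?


Checking each word for prefix 'pre':
  'reheat' -> no (count: 0)
  'rewrite' -> no (count: 0)
  'disconnect' -> no (count: 0)
  'disagree' -> no (count: 0)
  'pretest' -> YES, starts with 'pre' (count: 1)
  'preview' -> YES, starts with 'pre' (count: 2)
  'talk' -> no (count: 2)
  'dislike' -> no (count: 2)
  'run' -> no (count: 2)
Total with prefix 'pre': 2

2


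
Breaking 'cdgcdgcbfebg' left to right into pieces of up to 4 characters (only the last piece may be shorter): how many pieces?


'cdgcdgcbfebg' has 12 characters.
Chunking with max size 4:
  Chunk 1: 'cdgc' (positions 0-3)
  Chunk 2: 'dgcb' (positions 4-7)
  Chunk 3: 'febg' (positions 8-11)
Total chunks: ceil(12 / 4) = 3

3


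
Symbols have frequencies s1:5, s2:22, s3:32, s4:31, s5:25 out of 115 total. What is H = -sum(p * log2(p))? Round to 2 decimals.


Computing entropy H = -sum(p_i * log2(p_i)):
  s1: p = 5/115 = 0.0435, -p*log2(p) = 0.1967
  s2: p = 22/115 = 0.1913, -p*log2(p) = 0.4565
  s3: p = 32/115 = 0.2783, -p*log2(p) = 0.5135
  s4: p = 31/115 = 0.2696, -p*log2(p) = 0.5098
  s5: p = 25/115 = 0.2174, -p*log2(p) = 0.4786
H = sum of terms = 2.1551
Rounded to 2 decimals: 2.16

2.16


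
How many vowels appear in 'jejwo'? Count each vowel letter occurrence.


Scanning each character of 'jejwo':
  Position 1: 'j' -> consonant (running count: 0)
  Position 2: 'e' -> vowel (running count: 1)
  Position 3: 'j' -> consonant (running count: 1)
  Position 4: 'w' -> consonant (running count: 1)
  Position 5: 'o' -> vowel (running count: 2)
Total vowels: 2

2


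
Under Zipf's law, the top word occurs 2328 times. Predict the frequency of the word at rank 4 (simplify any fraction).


Zipf's law: freq(rank) = f1 / rank
f1 = 2328, rank = 4
freq = 2328 / 4
= 582

582


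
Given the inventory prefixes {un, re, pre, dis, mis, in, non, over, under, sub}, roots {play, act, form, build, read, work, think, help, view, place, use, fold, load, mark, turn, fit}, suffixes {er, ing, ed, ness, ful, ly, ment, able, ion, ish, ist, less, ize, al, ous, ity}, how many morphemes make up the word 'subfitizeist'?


Segmenting 'subfitizeist' against the inventory:
  'sub' -> prefix (morpheme 1)
  'fit' -> root (morpheme 2)
  'ize' -> suffix (morpheme 3)
  'ist' -> suffix (morpheme 4)
Total morphemes: 4

4


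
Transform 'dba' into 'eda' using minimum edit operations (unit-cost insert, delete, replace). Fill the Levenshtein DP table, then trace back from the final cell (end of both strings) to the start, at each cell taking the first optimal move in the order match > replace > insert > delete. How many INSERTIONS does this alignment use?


Edit distance = 2. Backtracking from cell (3, 3) with preference match > replace > insert > delete,
then listing the resulting alignment 'dba' -> 'eda' left to right:
  Step 1: replace d->e
  Step 2: replace b->d
  Step 3: keep 'a'
Total insertions: 0

0


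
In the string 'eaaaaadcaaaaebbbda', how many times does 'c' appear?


Scanning 'eaaaaadcaaaaebbbda' for 'c':
  Position 7: 'c' -> MATCH (count: 1)
Total occurrences of 'c': 1

1


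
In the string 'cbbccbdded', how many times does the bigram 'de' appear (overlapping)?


Scanning 'cbbccbdded' for bigram 'de':
  Position 0: 'cb' -> no
  Position 1: 'bb' -> no
  Position 2: 'bc' -> no
  Position 3: 'cc' -> no
  Position 4: 'cb' -> no
  Position 5: 'bd' -> no
  Position 6: 'dd' -> no
  Position 7: 'de' -> MATCH
  Position 8: 'ed' -> no
Total matches: 1

1


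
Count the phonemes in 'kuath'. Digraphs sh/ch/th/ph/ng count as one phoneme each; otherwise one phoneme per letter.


Parsing 'kuath' greedily, digraphs first:
  'k' -> consonant phoneme (phonemes so far: 1)
  'u' -> vowel phoneme (phonemes so far: 2)
  'a' -> vowel phoneme (phonemes so far: 3)
  'th' -> digraph (1 consonant phoneme) (phonemes so far: 4)
Total phonemes: 4

4


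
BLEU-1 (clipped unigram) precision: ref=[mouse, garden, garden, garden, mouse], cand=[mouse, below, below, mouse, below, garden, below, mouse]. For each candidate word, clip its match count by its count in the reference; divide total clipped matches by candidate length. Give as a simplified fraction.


Reference word counts: {'garden': 3, 'mouse': 2}
Checking each candidate word (with clipping):
  'mouse' -> in reference (ref count 2, used 1/2) -> match (matches: 1)
  'below' -> not in reference -> no match (matches: 1)
  'below' -> not in reference -> no match (matches: 1)
  'mouse' -> in reference (ref count 2, used 2/2) -> match (matches: 2)
  'below' -> not in reference -> no match (matches: 2)
  'garden' -> in reference (ref count 3, used 1/3) -> match (matches: 3)
  'below' -> not in reference -> no match (matches: 3)
  'mouse' -> ref count 2 already used up (2/2) -> clipped, no match (matches: 3)
Clipped matches: 3, Candidate length: 8
Precision = 3/8

3/8


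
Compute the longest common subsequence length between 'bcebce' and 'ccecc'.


DP table for LCS of 'bcebce' and 'ccecc':
       c  c  e  c  c
    0  0  0  0  0  0
  b 0  0  0  0  0  0
  c 0  1  1  1  1  1
  e 0  1  1  2  2  2
  b 0  1  1  2  2  2
  c 0  1  2  2  3  3
  e 0  1  2  3  3  3
LCS: 'cec'
LCS length = 3

3


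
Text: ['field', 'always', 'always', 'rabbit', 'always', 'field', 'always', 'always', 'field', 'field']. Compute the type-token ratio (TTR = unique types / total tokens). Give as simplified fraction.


Tokens: 10
Unique types: ('always', 'field', 'rabbit') = 3
TTR = 3/10
Already in lowest terms.

3/10


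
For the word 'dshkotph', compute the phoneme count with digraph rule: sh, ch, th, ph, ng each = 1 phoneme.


Parsing 'dshkotph' greedily, digraphs first:
  'd' -> consonant phoneme (phonemes so far: 1)
  'sh' -> digraph (1 consonant phoneme) (phonemes so far: 2)
  'k' -> consonant phoneme (phonemes so far: 3)
  'o' -> vowel phoneme (phonemes so far: 4)
  't' -> consonant phoneme (phonemes so far: 5)
  'ph' -> digraph (1 consonant phoneme) (phonemes so far: 6)
Total phonemes: 6

6


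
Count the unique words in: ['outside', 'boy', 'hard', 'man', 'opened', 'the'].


Listing all tokens and tracking unique types:
  Token 1: 'outside' -> NEW (unique so far: 1)
  Token 2: 'boy' -> NEW (unique so far: 2)
  Token 3: 'hard' -> NEW (unique so far: 3)
  Token 4: 'man' -> NEW (unique so far: 4)
  Token 5: 'opened' -> NEW (unique so far: 5)
  Token 6: 'the' -> NEW (unique so far: 6)
Unique types: ('boy', 'hard', 'man', 'opened', 'outside', 'the')
Vocabulary size: 6

6


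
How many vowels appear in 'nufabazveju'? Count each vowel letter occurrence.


Scanning each character of 'nufabazveju':
  Position 1: 'n' -> consonant (running count: 0)
  Position 2: 'u' -> vowel (running count: 1)
  Position 3: 'f' -> consonant (running count: 1)
  Position 4: 'a' -> vowel (running count: 2)
  Position 5: 'b' -> consonant (running count: 2)
  Position 6: 'a' -> vowel (running count: 3)
  Position 7: 'z' -> consonant (running count: 3)
  Position 8: 'v' -> consonant (running count: 3)
  Position 9: 'e' -> vowel (running count: 4)
  Position 10: 'j' -> consonant (running count: 4)
  Position 11: 'u' -> vowel (running count: 5)
Total vowels: 5

5


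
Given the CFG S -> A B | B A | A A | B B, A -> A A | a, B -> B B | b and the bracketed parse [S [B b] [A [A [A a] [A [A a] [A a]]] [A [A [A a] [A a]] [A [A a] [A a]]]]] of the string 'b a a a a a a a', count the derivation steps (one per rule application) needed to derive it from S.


Every bracketed nonterminal node [X ...] in the tree is produced by exactly one rule application.
Reading the tree off as a leftmost derivation:
  Step 1: S  =>  B A   (applied S -> B A)
  Step 2: B A  =>  b A   (applied B -> b)
  Step 3: b A  =>  b A A   (applied A -> A A)
  Step 4: b A A  =>  b A A A   (applied A -> A A)
  Step 5: b A A A  =>  b a A A   (applied A -> a)
  Step 6: b a A A  =>  b a A A A   (applied A -> A A)
  Step 7: b a A A A  =>  b a a A A   (applied A -> a)
  Step 8: b a a A A  =>  b a a a A   (applied A -> a)
  Step 9: b a a a A  =>  b a a a A A   (applied A -> A A)
  Step 10: b a a a A A  =>  b a a a A A A   (applied A -> A A)
  Step 11: b a a a A A A  =>  b a a a a A A   (applied A -> a)
  Step 12: b a a a a A A  =>  b a a a a a A   (applied A -> a)
  Step 13: b a a a a a A  =>  b a a a a a A A   (applied A -> A A)
  Step 14: b a a a a a A A  =>  b a a a a a a A   (applied A -> a)
  Step 15: b a a a a a a A  =>  b a a a a a a a   (applied A -> a)
Final yield: b a a a a a a a
Total rewrite steps: 15

15


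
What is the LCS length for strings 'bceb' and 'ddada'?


DP table for LCS of 'bceb' and 'ddada':
       d  d  a  d  a
    0  0  0  0  0  0
  b 0  0  0  0  0  0
  c 0  0  0  0  0  0
  e 0  0  0  0  0  0
  b 0  0  0  0  0  0
LCS length = 0

0


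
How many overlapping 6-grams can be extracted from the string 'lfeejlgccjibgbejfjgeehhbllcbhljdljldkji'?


String 'lfeejlgccjibgbejfjgeehhbllcbhljdljldkji' has length L = 39.
Number of overlapping n-grams = L - n + 1
Substituting: 39 - 6 + 1 = 34

34


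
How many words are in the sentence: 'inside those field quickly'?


Counting words by splitting on spaces:
  Word 1: 'inside'
  Word 2: 'those'
  Word 3: 'field'
  Word 4: 'quickly'
Total words: 4

4


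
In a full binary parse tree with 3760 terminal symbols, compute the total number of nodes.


Leaf nodes (terminals): 3760
Internal nodes = n - 1 = 3760 - 1 = 3759
Total = leaves + internal = 3760 + 3759 = 7519

7519


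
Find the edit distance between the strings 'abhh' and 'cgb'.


Building DP table for s1='abhh' (len 4) and s2='cgb' (len 3):
       c  g  b
    0  1  2  3
  a 1  1  2  3
  b 2  2  2  2
  h 3  3  3  3
  h 4  4  4  4
Edit distance = dp[4][3] = 4

4


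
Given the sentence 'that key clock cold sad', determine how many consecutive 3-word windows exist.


Word trigrams from [5] words:
  Trigram 1: (that key clock)
  Trigram 2: (key clock cold)
  Trigram 3: (clock cold sad)
Total word trigrams: 5 - 2 = 3

3


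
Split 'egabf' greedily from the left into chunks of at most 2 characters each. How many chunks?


'egabf' has 5 characters.
Chunking with max size 2:
  Chunk 1: 'eg' (positions 0-1)
  Chunk 2: 'ab' (positions 2-3)
  Chunk 3: 'f' (positions 4-4)
Total chunks: ceil(5 / 2) = 3

3


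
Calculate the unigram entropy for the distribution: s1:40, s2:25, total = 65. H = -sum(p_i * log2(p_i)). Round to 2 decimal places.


Computing entropy H = -sum(p_i * log2(p_i)):
  s1: p = 40/65 = 0.6154, -p*log2(p) = 0.4310
  s2: p = 25/65 = 0.3846, -p*log2(p) = 0.5302
H = sum of terms = 0.9612
Rounded to 2 decimals: 0.96

0.96


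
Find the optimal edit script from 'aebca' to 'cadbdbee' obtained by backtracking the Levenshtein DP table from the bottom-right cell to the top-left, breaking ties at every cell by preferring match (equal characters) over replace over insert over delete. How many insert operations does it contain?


Edit distance = 6. Backtracking from cell (5, 8) with preference match > replace > insert > delete,
then listing the resulting alignment 'aebca' -> 'cadbdbee' left to right:
  Step 1: insert 'c' [insertion #1]
  Step 2: keep 'a'
  Step 3: insert 'd' [insertion #2]
  Step 4: insert 'b' [insertion #3]
  Step 5: replace e->d
  Step 6: keep 'b'
  Step 7: replace c->e
  Step 8: replace a->e
Total insertions: 3

3


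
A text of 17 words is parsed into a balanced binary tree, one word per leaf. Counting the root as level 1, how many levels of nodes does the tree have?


In a balanced binary tree with n leaves the deepest leaf is ceil(log2(n)) edges below the root,
so counting node levels inclusive of root and leaves gives ceil(log2(n)) + 1 levels.
log2(17) = 4.0875
ceil(4.0875) = 5
levels = 5 + 1 = 6

6


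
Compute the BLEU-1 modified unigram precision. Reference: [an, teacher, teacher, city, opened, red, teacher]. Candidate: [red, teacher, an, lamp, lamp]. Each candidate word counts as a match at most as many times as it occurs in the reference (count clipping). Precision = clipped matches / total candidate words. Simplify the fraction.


Reference word counts: {'an': 1, 'city': 1, 'opened': 1, 'red': 1, 'teacher': 3}
Checking each candidate word (with clipping):
  'red' -> in reference (ref count 1, used 1/1) -> match (matches: 1)
  'teacher' -> in reference (ref count 3, used 1/3) -> match (matches: 2)
  'an' -> in reference (ref count 1, used 1/1) -> match (matches: 3)
  'lamp' -> not in reference -> no match (matches: 3)
  'lamp' -> not in reference -> no match (matches: 3)
Clipped matches: 3, Candidate length: 5
Precision = 3/5

3/5


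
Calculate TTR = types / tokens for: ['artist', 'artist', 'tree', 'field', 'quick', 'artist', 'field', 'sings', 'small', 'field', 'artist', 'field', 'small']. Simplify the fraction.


Tokens: 13
Unique types: ('artist', 'field', 'quick', 'sings', 'small', 'tree') = 6
TTR = 6/13
Already in lowest terms.

6/13


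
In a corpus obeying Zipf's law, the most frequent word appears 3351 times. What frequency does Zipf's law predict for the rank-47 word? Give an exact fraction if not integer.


Zipf's law: freq(rank) = f1 / rank
f1 = 3351, rank = 47
freq = 3351 / 47
GCD(3351, 47) = 1
Simplified: 3351/47

3351/47


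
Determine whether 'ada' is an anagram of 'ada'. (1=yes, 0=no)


Sort characters of 'ada': 'aad'
Sort characters of 'ada': 'aad'
Sorted forms match -> they ARE anagrams
Result: 1

1


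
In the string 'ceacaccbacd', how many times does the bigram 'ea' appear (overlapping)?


Scanning 'ceacaccbacd' for bigram 'ea':
  Position 0: 'ce' -> no
  Position 1: 'ea' -> MATCH
  Position 2: 'ac' -> no
  Position 3: 'ca' -> no
  Position 4: 'ac' -> no
  Position 5: 'cc' -> no
  Position 6: 'cb' -> no
  Position 7: 'ba' -> no
  Position 8: 'ac' -> no
  Position 9: 'cd' -> no
Total matches: 1

1


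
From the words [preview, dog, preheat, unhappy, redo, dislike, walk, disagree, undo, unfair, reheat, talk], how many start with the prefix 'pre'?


Checking each word for prefix 'pre':
  'preview' -> YES, starts with 'pre' (count: 1)
  'dog' -> no (count: 1)
  'preheat' -> YES, starts with 'pre' (count: 2)
  'unhappy' -> no (count: 2)
  'redo' -> no (count: 2)
  'dislike' -> no (count: 2)
  'walk' -> no (count: 2)
  'disagree' -> no (count: 2)
  'undo' -> no (count: 2)
  'unfair' -> no (count: 2)
  'reheat' -> no (count: 2)
  'talk' -> no (count: 2)
Total with prefix 'pre': 2

2


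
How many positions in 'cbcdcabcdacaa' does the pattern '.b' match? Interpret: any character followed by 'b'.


Pattern: .b means any character followed by 'b'.
Scanning 'cbcdcabcdacaa' position-by-position:
  Pos 0: window 'cb' -> MATCH
  Pos 1: window 'bc' -> no
  Pos 2: window 'cd' -> no
  Pos 3: window 'dc' -> no
  Pos 4: window 'ca' -> no
  Pos 5: window 'ab' -> MATCH
  Pos 6: window 'bc' -> no
  Pos 7: window 'cd' -> no
  Pos 8: window 'da' -> no
  Pos 9: window 'ac' -> no
  Pos 10: window 'ca' -> no
  Pos 11: window 'aa' -> no
  Pos 12: window 'a' -> no
Total matches: 2

2


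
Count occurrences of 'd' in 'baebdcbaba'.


Scanning 'baebdcbaba' for 'd':
  Position 4: 'd' -> MATCH (count: 1)
Total occurrences of 'd': 1

1


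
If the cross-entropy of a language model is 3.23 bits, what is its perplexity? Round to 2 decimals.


Perplexity formula: PP = 2^H
H = 3.23
PP = 2^3.23
Decompose: 2^3.23 = 2^3 * 2^0.23
2^3 = 8, 2^0.23 ~ 1.1728349
PP ~ 8 * 1.1728349 = 9.3826792
Rounded to 2 decimals: 9.38

9.38


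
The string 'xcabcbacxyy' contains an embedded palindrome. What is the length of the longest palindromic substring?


Scanning 'xcabcbacxyy' for palindromic substrings.
Substring at positions 0-8: 'xcabcbacx'.
Check: reverse('xcabcbacx') = 'xcabcbacx' -> palindrome confirmed.
Neighbouring characters ('-' / 'y') break symmetry, so it cannot extend further.
No longer palindromic substring exists; longest length = 9

9


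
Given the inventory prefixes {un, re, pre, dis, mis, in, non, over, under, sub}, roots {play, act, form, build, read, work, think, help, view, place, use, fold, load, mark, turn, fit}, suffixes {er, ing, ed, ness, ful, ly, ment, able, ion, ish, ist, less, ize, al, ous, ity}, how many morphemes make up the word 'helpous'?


Segmenting 'helpous' against the inventory:
  'help' -> root (morpheme 1)
  'ous' -> suffix (morpheme 2)
Total morphemes: 2

2
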